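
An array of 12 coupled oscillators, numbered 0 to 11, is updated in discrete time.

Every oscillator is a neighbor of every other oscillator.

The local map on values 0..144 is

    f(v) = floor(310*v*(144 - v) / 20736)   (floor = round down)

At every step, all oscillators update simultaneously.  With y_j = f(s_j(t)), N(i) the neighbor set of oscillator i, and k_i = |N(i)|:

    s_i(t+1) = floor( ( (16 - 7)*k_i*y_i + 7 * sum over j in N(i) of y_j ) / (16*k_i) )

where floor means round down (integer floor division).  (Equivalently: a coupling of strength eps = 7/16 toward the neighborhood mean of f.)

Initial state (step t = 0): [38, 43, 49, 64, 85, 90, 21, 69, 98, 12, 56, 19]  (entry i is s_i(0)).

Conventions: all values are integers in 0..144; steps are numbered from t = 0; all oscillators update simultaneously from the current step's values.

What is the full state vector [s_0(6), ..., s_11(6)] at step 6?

Simulating step by step:
t=0: [38, 43, 49, 64, 85, 90, 21, 69, 98, 12, 56, 19]
t=1: [60, 62, 65, 68, 67, 66, 48, 69, 63, 40, 67, 47]
t=2: [74, 74, 74, 75, 75, 74, 70, 75, 74, 67, 75, 70]
t=3: [77, 77, 77, 77, 77, 77, 77, 77, 77, 77, 77, 77]
t=4: [77, 77, 77, 77, 77, 77, 77, 77, 77, 77, 77, 77]
t=5: [77, 77, 77, 77, 77, 77, 77, 77, 77, 77, 77, 77]
t=6: [77, 77, 77, 77, 77, 77, 77, 77, 77, 77, 77, 77]

Answer: [77, 77, 77, 77, 77, 77, 77, 77, 77, 77, 77, 77]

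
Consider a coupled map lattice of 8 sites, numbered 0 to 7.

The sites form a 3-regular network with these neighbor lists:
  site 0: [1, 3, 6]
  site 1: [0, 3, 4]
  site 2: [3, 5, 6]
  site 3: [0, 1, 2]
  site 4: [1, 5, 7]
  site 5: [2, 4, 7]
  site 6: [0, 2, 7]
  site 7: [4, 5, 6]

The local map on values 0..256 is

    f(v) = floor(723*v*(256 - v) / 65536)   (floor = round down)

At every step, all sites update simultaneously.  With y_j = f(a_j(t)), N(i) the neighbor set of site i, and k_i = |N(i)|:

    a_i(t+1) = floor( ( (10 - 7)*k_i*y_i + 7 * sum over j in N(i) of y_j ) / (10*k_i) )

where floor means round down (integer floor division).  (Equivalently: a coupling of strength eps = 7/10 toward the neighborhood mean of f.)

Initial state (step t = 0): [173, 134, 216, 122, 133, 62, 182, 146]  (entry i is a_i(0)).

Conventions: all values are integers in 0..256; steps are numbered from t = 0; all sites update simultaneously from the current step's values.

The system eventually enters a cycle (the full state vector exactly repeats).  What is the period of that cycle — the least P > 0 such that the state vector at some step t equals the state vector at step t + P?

Answer: 2
Key observation: The state at step 6, [167, 167, 167, 167, 167, 167, 167, 167], reappears at step 8 — and no state repeats earlier — so the cycle the system enters has period 2.

Derivation:
t=0: [173, 134, 216, 122, 133, 62, 182, 146]
t=1: [165, 174, 135, 155, 168, 145, 144, 160]
t=2: [167, 163, 176, 168, 166, 172, 173, 171]
t=3: [162, 164, 158, 162, 162, 159, 158, 160]
t=4: [167, 166, 169, 167, 167, 169, 169, 169]
t=5: [163, 163, 162, 163, 162, 162, 162, 162]
t=6: [167, 167, 167, 167, 167, 167, 167, 167]
t=7: [163, 163, 163, 163, 163, 163, 163, 163]
t=8: [167, 167, 167, 167, 167, 167, 167, 167]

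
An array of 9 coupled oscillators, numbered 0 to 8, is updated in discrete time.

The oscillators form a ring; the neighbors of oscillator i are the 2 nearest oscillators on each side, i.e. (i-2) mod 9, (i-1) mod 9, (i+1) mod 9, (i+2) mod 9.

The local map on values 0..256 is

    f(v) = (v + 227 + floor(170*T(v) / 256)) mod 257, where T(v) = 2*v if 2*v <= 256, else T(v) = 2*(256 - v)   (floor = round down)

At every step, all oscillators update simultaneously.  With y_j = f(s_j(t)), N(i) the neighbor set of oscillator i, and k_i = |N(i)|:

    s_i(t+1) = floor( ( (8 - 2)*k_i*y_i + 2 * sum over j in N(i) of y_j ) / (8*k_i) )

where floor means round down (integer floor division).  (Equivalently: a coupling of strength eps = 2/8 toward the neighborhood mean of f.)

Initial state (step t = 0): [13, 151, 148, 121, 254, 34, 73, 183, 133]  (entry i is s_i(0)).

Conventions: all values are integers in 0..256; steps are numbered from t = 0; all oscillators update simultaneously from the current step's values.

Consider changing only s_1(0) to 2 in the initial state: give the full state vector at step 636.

Simulating step by step:
t=0: [13, 2, 148, 121, 254, 34, 73, 183, 133]
t=1: [30, 189, 47, 220, 197, 90, 137, 199, 45]
t=2: [69, 212, 107, 224, 215, 180, 52, 201, 89]
t=3: [152, 227, 217, 236, 229, 238, 125, 223, 176]
t=4: [62, 221, 222, 232, 219, 217, 62, 207, 218]
t=5: [145, 229, 229, 234, 229, 230, 145, 225, 222]
t=6: [62, 219, 219, 233, 219, 219, 62, 207, 207]
t=7: [145, 230, 229, 234, 229, 230, 145, 225, 225]
t=8: [62, 219, 219, 233, 219, 219, 62, 207, 207]

Answer: [62, 219, 219, 233, 219, 219, 62, 207, 207]
Key observation: The state at step 6, [62, 219, 219, 233, 219, 219, 62, 207, 207], reappears at step 8: the system is in a cycle of period 2 from step 6 on.  Therefore the state at step 636 equals the state at step 6 + ((636 - 6) mod 2) = 6, which is [62, 219, 219, 233, 219, 219, 62, 207, 207].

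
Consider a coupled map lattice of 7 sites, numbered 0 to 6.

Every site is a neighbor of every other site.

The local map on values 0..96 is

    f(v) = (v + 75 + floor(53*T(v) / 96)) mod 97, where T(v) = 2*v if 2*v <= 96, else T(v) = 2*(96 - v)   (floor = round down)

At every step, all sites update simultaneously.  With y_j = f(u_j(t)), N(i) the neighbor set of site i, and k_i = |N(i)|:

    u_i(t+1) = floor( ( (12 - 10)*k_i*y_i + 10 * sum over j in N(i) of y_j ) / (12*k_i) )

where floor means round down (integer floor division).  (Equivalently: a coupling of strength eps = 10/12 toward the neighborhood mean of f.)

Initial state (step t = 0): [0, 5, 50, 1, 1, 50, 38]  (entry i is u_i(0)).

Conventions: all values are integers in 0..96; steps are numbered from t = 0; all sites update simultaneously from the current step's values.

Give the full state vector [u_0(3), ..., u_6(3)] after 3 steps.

Simulating step by step:
t=0: [0, 5, 50, 1, 1, 50, 38]
t=1: [75, 75, 75, 75, 75, 75, 74]
t=2: [76, 76, 76, 76, 76, 76, 76]
t=3: [76, 76, 76, 76, 76, 76, 76]

Answer: [76, 76, 76, 76, 76, 76, 76]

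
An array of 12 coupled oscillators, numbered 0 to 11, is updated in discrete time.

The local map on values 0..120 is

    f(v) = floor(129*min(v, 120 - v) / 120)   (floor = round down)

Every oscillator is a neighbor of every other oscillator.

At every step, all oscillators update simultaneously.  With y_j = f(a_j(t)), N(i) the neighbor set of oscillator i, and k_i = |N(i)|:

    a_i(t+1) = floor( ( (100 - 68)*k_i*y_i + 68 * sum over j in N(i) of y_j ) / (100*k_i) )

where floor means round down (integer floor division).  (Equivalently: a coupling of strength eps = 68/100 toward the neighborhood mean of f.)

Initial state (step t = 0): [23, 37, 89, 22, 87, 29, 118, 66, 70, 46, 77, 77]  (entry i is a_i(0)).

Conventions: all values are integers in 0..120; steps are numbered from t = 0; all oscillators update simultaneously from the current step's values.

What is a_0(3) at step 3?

Simulating step by step:
t=0: [23, 37, 89, 22, 87, 29, 118, 66, 70, 46, 77, 77]
t=1: [33, 37, 35, 33, 36, 35, 27, 42, 40, 39, 39, 39]
t=2: [37, 38, 38, 37, 38, 38, 35, 40, 39, 39, 39, 39]
t=3: [39, 40, 40, 39, 40, 40, 39, 40, 40, 40, 40, 40]

Answer: a_0(3) = 39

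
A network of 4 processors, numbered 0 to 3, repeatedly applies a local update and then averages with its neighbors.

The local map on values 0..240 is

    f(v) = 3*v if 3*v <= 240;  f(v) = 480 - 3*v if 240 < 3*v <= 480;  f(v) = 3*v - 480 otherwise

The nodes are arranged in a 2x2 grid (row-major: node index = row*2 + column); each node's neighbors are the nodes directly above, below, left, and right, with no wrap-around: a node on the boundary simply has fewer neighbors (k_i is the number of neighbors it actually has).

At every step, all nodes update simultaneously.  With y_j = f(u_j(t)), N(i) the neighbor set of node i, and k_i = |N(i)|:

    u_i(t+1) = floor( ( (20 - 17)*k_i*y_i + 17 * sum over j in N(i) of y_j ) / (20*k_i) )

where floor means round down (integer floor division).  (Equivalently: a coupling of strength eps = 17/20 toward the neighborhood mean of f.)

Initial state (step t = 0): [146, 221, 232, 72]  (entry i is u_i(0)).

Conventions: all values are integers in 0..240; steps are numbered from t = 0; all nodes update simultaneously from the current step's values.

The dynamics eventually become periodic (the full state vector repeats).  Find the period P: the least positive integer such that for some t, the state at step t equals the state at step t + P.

Simulating step by step:
t=0: [146, 221, 232, 72]
t=1: [175, 137, 142, 201]
t=2: [59, 81, 79, 70]
t=3: [228, 200, 200, 232]
t=4: [132, 196, 196, 134]
t=5: [104, 85, 85, 103]
t=6: [216, 177, 177, 216]
t=7: [68, 150, 150, 68]
t=8: [56, 177, 177, 56]
t=9: [68, 150, 150, 68]

Answer: 2
Key observation: The state at step 7, [68, 150, 150, 68], reappears at step 9 — and no state repeats earlier — so the cycle the system enters has period 2.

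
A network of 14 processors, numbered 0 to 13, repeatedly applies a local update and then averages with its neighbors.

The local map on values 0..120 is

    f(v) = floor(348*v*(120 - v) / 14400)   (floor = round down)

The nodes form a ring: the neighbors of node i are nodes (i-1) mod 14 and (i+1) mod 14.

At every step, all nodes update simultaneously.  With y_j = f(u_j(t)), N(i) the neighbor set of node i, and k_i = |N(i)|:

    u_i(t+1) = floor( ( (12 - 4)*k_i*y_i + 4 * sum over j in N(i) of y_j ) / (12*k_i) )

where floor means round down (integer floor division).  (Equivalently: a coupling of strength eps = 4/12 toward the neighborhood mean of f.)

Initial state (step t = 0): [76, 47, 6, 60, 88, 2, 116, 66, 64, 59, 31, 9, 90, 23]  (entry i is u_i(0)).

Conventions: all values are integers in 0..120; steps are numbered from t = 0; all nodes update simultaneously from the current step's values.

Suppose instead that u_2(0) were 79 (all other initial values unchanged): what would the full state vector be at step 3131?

Answer: [77, 78, 79, 79, 80, 80, 80, 80, 79, 79, 78, 77, 77, 77]
Key observation: The state at step 8, [79, 79, 78, 77, 77, 77, 77, 77, 77, 78, 79, 79, 80, 80], reappears at step 10: the system is in a cycle of period 2 from step 8 on.  Therefore the state at step 3131 equals the state at step 8 + ((3131 - 8) mod 2) = 9, which is [77, 78, 79, 79, 80, 80, 80, 80, 79, 79, 78, 77, 77, 77].

Derivation:
t=0: [76, 47, 79, 60, 88, 2, 116, 66, 64, 59, 31, 9, 90, 23]
t=1: [75, 81, 80, 82, 60, 16, 22, 73, 86, 82, 62, 37, 56, 59]
t=2: [81, 77, 76, 77, 77, 49, 55, 75, 72, 76, 82, 78, 84, 85]
t=3: [75, 79, 80, 80, 80, 83, 84, 82, 82, 79, 76, 77, 73, 72]
t=4: [80, 78, 77, 77, 76, 74, 73, 74, 75, 77, 79, 80, 81, 82]
t=5: [77, 78, 79, 80, 80, 81, 82, 81, 81, 79, 78, 77, 76, 75]
t=6: [80, 79, 78, 77, 76, 76, 75, 75, 76, 77, 79, 79, 80, 80]
t=7: [77, 78, 79, 79, 80, 80, 80, 80, 80, 79, 78, 77, 77, 77]
t=8: [79, 79, 78, 77, 77, 77, 77, 77, 77, 78, 79, 79, 80, 80]
t=9: [77, 78, 79, 79, 80, 80, 80, 80, 79, 79, 78, 77, 77, 77]
t=10: [79, 79, 78, 77, 77, 77, 77, 77, 77, 78, 79, 79, 80, 80]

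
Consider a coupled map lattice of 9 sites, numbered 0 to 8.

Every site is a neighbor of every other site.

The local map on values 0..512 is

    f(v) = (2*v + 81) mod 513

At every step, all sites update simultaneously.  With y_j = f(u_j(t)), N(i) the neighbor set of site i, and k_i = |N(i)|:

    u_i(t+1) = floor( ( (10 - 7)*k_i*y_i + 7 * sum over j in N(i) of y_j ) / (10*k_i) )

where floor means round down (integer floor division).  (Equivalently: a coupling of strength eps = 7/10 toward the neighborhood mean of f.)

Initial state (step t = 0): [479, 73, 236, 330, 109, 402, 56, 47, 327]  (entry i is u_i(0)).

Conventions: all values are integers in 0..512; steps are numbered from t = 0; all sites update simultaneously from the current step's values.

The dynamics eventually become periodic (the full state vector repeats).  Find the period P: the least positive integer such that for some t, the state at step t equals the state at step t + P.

Answer: 18
Key observation: The state at step 9, [207, 207, 207, 207, 207, 207, 207, 207, 207], reappears at step 27 — and no state repeats earlier — so the cycle the system enters has period 18.

Derivation:
t=0: [479, 73, 236, 330, 109, 402, 56, 47, 327]
t=1: [157, 203, 163, 203, 218, 233, 195, 191, 201]
t=2: [366, 386, 369, 386, 283, 289, 382, 381, 385]
t=3: [288, 296, 289, 296, 253, 255, 295, 294, 296]
t=4: [138, 142, 139, 142, 123, 124, 141, 141, 142]
t=5: [355, 356, 355, 356, 348, 349, 356, 356, 356]
t=6: [276, 277, 276, 277, 273, 274, 277, 277, 277]
t=7: [120, 120, 120, 120, 118, 119, 120, 120, 120]
t=8: [320, 320, 320, 320, 319, 320, 320, 320, 320]
t=9: [207, 207, 207, 207, 207, 207, 207, 207, 207]
t=10: [495, 495, 495, 495, 495, 495, 495, 495, 495]
t=11: [45, 45, 45, 45, 45, 45, 45, 45, 45]
t=12: [171, 171, 171, 171, 171, 171, 171, 171, 171]
t=13: [423, 423, 423, 423, 423, 423, 423, 423, 423]
t=14: [414, 414, 414, 414, 414, 414, 414, 414, 414]
t=15: [396, 396, 396, 396, 396, 396, 396, 396, 396]
t=16: [360, 360, 360, 360, 360, 360, 360, 360, 360]
t=17: [288, 288, 288, 288, 288, 288, 288, 288, 288]
t=18: [144, 144, 144, 144, 144, 144, 144, 144, 144]
t=19: [369, 369, 369, 369, 369, 369, 369, 369, 369]
t=20: [306, 306, 306, 306, 306, 306, 306, 306, 306]
t=21: [180, 180, 180, 180, 180, 180, 180, 180, 180]
t=22: [441, 441, 441, 441, 441, 441, 441, 441, 441]
t=23: [450, 450, 450, 450, 450, 450, 450, 450, 450]
t=24: [468, 468, 468, 468, 468, 468, 468, 468, 468]
t=25: [504, 504, 504, 504, 504, 504, 504, 504, 504]
t=26: [63, 63, 63, 63, 63, 63, 63, 63, 63]
t=27: [207, 207, 207, 207, 207, 207, 207, 207, 207]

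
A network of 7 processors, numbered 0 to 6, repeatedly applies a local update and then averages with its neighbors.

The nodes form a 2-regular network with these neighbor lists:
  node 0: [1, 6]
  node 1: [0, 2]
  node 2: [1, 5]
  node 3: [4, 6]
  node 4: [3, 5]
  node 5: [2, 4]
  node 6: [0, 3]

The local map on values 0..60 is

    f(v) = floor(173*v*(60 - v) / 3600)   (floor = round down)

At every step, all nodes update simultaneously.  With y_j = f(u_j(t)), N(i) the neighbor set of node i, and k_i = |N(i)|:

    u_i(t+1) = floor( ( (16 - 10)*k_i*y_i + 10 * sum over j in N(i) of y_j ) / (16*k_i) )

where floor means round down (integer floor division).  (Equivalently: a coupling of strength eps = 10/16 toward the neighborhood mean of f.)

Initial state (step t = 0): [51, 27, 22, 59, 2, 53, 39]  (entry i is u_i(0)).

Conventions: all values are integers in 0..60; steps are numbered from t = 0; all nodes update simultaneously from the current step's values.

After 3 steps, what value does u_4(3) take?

Simulating step by step:
t=0: [51, 27, 22, 59, 2, 53, 39]
t=1: [33, 35, 33, 14, 7, 20, 22]
t=2: [41, 42, 40, 29, 27, 32, 37]
t=3: [37, 36, 38, 41, 42, 41, 40]

Answer: u_4(3) = 42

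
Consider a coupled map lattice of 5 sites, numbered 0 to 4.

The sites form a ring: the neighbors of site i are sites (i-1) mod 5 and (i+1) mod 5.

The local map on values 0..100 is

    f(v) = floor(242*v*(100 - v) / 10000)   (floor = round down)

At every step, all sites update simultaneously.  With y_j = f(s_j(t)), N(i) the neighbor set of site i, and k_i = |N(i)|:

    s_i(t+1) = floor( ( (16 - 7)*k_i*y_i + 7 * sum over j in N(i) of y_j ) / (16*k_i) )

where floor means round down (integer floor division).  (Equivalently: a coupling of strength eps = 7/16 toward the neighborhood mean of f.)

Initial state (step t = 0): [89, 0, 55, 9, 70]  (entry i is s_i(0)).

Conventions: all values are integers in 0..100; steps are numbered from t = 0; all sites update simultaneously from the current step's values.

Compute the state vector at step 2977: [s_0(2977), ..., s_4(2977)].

Answer: [58, 58, 58, 58, 58]
Key observation: The state at step 4, [58, 58, 58, 58, 58], reappears at step 5: the system is in a cycle of period 1 from step 4 on.  Therefore the state at step 2977 equals the state at step 4 + ((2977 - 4) mod 1) = 4, which is [58, 58, 58, 58, 58].

Derivation:
t=0: [89, 0, 55, 9, 70]
t=1: [23, 17, 37, 34, 37]
t=2: [43, 40, 50, 54, 52]
t=3: [59, 58, 59, 60, 59]
t=4: [58, 58, 58, 58, 58]
t=5: [58, 58, 58, 58, 58]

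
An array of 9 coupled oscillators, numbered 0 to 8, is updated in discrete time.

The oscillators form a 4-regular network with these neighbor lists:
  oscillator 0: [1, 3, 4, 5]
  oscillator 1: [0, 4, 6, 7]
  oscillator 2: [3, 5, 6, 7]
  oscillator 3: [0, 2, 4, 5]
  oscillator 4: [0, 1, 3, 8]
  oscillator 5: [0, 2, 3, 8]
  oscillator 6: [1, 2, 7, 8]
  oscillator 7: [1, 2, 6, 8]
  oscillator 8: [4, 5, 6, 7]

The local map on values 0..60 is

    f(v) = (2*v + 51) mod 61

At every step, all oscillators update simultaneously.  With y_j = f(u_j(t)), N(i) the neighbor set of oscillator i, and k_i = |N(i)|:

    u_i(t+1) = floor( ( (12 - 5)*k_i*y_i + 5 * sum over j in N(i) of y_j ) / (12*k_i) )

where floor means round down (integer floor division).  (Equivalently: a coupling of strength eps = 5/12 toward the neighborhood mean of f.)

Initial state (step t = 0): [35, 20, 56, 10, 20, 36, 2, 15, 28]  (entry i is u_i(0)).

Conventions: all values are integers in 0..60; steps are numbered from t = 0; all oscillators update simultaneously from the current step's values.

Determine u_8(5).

Answer: u_8(5) = 22

Derivation:
t=0: [35, 20, 56, 10, 20, 36, 2, 15, 28]
t=1: [42, 34, 32, 19, 32, 16, 46, 29, 37]
t=2: [24, 48, 43, 31, 42, 23, 29, 42, 16]
t=3: [35, 26, 24, 40, 21, 34, 35, 19, 24]
t=4: [49, 43, 38, 24, 34, 48, 50, 34, 40]
t=5: [29, 26, 18, 34, 43, 22, 25, 39, 22]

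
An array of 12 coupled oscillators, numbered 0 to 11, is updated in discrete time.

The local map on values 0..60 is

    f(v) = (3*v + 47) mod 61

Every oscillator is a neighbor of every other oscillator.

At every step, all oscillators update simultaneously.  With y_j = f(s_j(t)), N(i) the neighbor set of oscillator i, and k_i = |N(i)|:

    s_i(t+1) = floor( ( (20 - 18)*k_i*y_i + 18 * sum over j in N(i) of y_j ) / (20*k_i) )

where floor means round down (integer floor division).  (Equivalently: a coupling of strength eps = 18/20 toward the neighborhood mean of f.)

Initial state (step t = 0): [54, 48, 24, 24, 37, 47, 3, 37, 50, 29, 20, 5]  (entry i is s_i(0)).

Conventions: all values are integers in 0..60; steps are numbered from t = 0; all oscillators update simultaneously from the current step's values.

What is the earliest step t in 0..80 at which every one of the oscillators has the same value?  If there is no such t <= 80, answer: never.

Simulating step by step:
t=0: [54, 48, 24, 24, 37, 47, 3, 37, 50, 29, 20, 5]  (not all equal)
t=1: [29, 29, 30, 30, 29, 29, 30, 29, 29, 29, 29, 29]  (not all equal)
t=2: [12, 12, 12, 12, 12, 12, 12, 12, 12, 12, 12, 12]  (all equal)

Answer: 2
Key observation: Synchronization is absorbing here: once all oscillators are equal they stay equal, and step 2 is the first all-equal step.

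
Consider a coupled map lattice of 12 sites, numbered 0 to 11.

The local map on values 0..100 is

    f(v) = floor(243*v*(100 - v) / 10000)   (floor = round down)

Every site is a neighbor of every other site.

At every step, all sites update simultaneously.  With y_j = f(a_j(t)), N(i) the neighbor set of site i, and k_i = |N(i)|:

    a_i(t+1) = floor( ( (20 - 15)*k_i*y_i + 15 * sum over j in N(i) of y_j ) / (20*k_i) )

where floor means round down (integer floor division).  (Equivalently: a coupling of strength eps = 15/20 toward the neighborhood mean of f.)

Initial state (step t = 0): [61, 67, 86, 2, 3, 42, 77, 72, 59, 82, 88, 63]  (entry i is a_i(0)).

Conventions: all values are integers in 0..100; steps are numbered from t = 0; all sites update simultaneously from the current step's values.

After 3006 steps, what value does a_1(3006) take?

Answer: a_1(3006) = 58
Key observation: The state at step 3, [59, 59, 59, 59, 59, 59, 59, 59, 59, 59, 59, 59], reappears at step 5: the system is in a cycle of period 2 from step 3 on.  Therefore the state at step 3006 equals the state at step 3 + ((3006 - 3) mod 2) = 4, which is [58, 58, 58, 58, 58, 58, 58, 58, 58, 58, 58, 58].

Derivation:
t=0: [61, 67, 86, 2, 3, 42, 77, 72, 59, 82, 88, 63]
t=1: [42, 41, 37, 33, 33, 43, 40, 41, 42, 38, 36, 42]
t=2: [57, 57, 56, 56, 56, 57, 57, 57, 57, 57, 56, 57]
t=3: [59, 59, 59, 59, 59, 59, 59, 59, 59, 59, 59, 59]
t=4: [58, 58, 58, 58, 58, 58, 58, 58, 58, 58, 58, 58]
t=5: [59, 59, 59, 59, 59, 59, 59, 59, 59, 59, 59, 59]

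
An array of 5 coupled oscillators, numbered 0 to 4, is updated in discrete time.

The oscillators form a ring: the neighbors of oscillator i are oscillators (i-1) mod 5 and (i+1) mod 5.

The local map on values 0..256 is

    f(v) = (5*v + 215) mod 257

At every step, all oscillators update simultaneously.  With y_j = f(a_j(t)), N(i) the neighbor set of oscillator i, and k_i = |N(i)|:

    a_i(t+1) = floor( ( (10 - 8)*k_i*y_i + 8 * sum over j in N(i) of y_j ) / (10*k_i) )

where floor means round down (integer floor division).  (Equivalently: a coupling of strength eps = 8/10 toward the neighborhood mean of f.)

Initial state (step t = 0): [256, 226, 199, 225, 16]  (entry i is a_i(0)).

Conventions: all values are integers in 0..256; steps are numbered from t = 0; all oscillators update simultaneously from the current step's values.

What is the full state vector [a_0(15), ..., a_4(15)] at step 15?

Answer: [100, 126, 58, 121, 90]

Derivation:
t=0: [256, 226, 199, 225, 16]
t=1: [81, 168, 82, 99, 113]
t=2: [35, 92, 111, 87, 122]
t=3: [112, 187, 170, 151, 118]
t=4: [63, 40, 135, 68, 88]
t=5: [122, 85, 103, 112, 51]
t=6: [146, 133, 95, 172, 65]
t=7: [88, 161, 97, 90, 93]
t=8: [194, 180, 197, 171, 150]
t=9: [143, 149, 86, 154, 118]
t=10: [121, 153, 187, 108, 156]
t=11: [183, 110, 204, 186, 160]
t=12: [218, 173, 188, 203, 136]
t=13: [74, 69, 127, 140, 113]
t=14: [36, 69, 91, 64, 87]
t=15: [100, 126, 58, 121, 90]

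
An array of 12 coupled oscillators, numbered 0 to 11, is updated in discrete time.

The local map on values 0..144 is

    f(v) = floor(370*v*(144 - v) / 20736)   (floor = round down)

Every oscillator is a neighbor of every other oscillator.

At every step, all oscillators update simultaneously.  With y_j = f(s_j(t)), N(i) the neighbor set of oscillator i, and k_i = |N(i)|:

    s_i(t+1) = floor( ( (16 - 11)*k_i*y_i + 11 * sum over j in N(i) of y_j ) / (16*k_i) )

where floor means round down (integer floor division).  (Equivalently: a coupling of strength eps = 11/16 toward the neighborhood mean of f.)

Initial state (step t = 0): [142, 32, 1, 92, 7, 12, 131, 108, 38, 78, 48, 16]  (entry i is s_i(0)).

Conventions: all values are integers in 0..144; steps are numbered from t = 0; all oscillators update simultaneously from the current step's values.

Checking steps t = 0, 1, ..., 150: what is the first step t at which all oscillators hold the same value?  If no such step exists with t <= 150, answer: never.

Simulating step by step:
t=0: [142, 32, 1, 92, 7, 12, 131, 108, 38, 78, 48, 16]  (not all equal)
t=1: [37, 51, 36, 57, 40, 43, 43, 53, 53, 58, 56, 45]  (not all equal)
t=2: [77, 81, 77, 82, 78, 79, 79, 81, 81, 82, 82, 80]  (not all equal)
t=3: [91, 90, 91, 90, 90, 90, 90, 90, 90, 90, 90, 90]  (not all equal)
t=4: [86, 86, 86, 86, 86, 86, 86, 86, 86, 86, 86, 86]  (all equal)

Answer: 4
Key observation: Synchronization is absorbing here: once all oscillators are equal they stay equal, and step 4 is the first all-equal step.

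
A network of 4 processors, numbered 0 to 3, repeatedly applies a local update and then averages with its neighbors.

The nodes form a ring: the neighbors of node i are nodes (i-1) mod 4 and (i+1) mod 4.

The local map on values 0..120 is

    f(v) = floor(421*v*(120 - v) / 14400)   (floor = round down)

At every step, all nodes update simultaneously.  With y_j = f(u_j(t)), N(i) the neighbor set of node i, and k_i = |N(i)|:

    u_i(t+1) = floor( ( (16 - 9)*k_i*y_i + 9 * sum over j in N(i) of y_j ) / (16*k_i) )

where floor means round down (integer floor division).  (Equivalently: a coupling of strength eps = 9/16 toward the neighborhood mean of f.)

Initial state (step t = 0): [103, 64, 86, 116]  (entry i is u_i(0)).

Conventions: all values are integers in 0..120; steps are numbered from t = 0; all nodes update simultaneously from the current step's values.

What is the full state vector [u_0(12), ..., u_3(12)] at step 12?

Answer: [104, 104, 104, 104]

Derivation:
t=0: [103, 64, 86, 116]
t=1: [55, 83, 70, 43]
t=2: [97, 96, 96, 99]
t=3: [64, 66, 65, 63]
t=4: [104, 104, 104, 104]
t=5: [48, 48, 48, 48]
t=6: [101, 101, 101, 101]
t=7: [56, 56, 56, 56]
t=8: [104, 104, 104, 104]
t=9: [48, 48, 48, 48]
t=10: [101, 101, 101, 101]
t=11: [56, 56, 56, 56]
t=12: [104, 104, 104, 104]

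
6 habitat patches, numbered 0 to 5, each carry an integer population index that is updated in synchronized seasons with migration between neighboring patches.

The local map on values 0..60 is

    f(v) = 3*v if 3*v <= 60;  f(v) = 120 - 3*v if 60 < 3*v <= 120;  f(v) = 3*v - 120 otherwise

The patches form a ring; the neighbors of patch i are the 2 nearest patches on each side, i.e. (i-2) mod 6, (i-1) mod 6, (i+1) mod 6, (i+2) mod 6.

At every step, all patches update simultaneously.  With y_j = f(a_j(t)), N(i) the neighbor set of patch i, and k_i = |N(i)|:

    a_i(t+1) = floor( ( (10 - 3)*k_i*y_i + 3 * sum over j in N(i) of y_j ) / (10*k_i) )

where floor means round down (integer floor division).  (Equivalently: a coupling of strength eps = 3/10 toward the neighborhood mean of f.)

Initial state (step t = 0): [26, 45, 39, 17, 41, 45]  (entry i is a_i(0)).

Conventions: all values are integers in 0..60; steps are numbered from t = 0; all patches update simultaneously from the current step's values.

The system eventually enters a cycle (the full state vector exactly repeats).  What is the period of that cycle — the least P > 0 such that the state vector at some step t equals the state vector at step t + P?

Simulating step by step:
t=0: [26, 45, 39, 17, 41, 45]
t=1: [32, 18, 10, 38, 10, 18]
t=2: [29, 46, 29, 16, 29, 46]
t=3: [30, 22, 33, 41, 33, 22]
t=4: [32, 45, 22, 13, 22, 45]
t=5: [27, 20, 47, 37, 47, 20]
t=6: [39, 51, 24, 18, 24, 51]
t=7: [14, 33, 43, 49, 43, 33]
t=8: [33, 22, 13, 23, 13, 22]
t=9: [28, 50, 39, 49, 39, 50]
t=10: [30, 28, 9, 23, 9, 28]
t=11: [30, 36, 29, 45, 29, 36]
t=12: [27, 15, 29, 17, 29, 15]
t=13: [39, 44, 35, 47, 35, 44]
t=14: [6, 12, 14, 18, 14, 12]
t=15: [24, 36, 40, 49, 40, 36]
t=16: [35, 14, 6, 20, 6, 14]
t=17: [19, 39, 22, 51, 22, 39]
t=18: [48, 13, 48, 31, 48, 13]
t=19: [26, 35, 25, 28, 25, 35]
t=20: [38, 20, 41, 34, 41, 20]
t=21: [13, 48, 8, 22, 8, 48]
t=22: [34, 27, 27, 45, 27, 27]
t=23: [24, 35, 35, 22, 35, 35]
t=24: [38, 20, 20, 42, 20, 20]
t=25: [22, 51, 51, 22, 51, 51]
t=26: [47, 36, 36, 47, 36, 36]
t=27: [18, 13, 13, 18, 13, 13]
t=28: [49, 41, 41, 49, 41, 41]
t=29: [19, 6, 6, 19, 6, 6]
t=30: [45, 23, 23, 45, 23, 23]
t=31: [25, 45, 45, 25, 45, 45]
t=32: [36, 19, 19, 36, 19, 19]
t=33: [25, 50, 50, 25, 50, 50]
t=34: [40, 32, 32, 40, 32, 32]
t=35: [7, 20, 20, 7, 20, 20]
t=36: [32, 54, 54, 32, 54, 54]
t=37: [29, 39, 39, 29, 39, 39]
t=38: [24, 7, 7, 24, 7, 7]
t=39: [39, 25, 25, 39, 25, 25]
t=40: [15, 38, 38, 15, 38, 38]
t=41: [33, 11, 11, 33, 11, 11]
t=42: [24, 31, 31, 24, 31, 31]
t=43: [41, 30, 30, 41, 30, 30]
t=44: [11, 25, 25, 11, 25, 25]
t=45: [36, 43, 43, 36, 43, 43]
t=46: [11, 9, 9, 11, 9, 9]
t=47: [31, 27, 27, 31, 27, 27]
t=48: [30, 37, 37, 30, 37, 37]
t=49: [23, 12, 12, 23, 12, 12]
t=50: [46, 38, 38, 46, 38, 38]
t=51: [14, 7, 7, 14, 7, 7]
t=52: [35, 24, 24, 35, 24, 24]
t=53: [24, 43, 43, 24, 43, 43]
t=54: [36, 14, 14, 36, 14, 14]
t=55: [21, 37, 37, 21, 37, 37]
t=56: [42, 16, 16, 42, 16, 16]
t=57: [18, 41, 41, 18, 41, 41]
t=58: [38, 10, 10, 38, 10, 10]
t=59: [13, 26, 26, 13, 26, 26]
t=60: [39, 41, 41, 39, 41, 41]
t=61: [3, 3, 3, 3, 3, 3]
t=62: [9, 9, 9, 9, 9, 9]
t=63: [27, 27, 27, 27, 27, 27]
t=64: [39, 39, 39, 39, 39, 39]
t=65: [3, 3, 3, 3, 3, 3]

Answer: 4
Key observation: The state at step 61, [3, 3, 3, 3, 3, 3], reappears at step 65 — and no state repeats earlier — so the cycle the system enters has period 4.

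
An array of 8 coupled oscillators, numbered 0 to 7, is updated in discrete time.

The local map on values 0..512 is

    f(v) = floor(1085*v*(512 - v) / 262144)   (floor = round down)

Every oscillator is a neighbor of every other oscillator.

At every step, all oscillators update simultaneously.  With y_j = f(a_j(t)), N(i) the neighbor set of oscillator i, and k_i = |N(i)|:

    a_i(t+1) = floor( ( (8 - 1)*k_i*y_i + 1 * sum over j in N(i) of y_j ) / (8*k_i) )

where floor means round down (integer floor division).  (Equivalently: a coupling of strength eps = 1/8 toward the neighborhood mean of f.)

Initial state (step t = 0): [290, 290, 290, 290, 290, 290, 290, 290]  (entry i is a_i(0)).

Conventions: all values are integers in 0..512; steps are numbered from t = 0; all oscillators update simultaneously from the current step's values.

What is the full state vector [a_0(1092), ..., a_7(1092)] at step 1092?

Simulating step by step:
t=0: [290, 290, 290, 290, 290, 290, 290, 290]
t=1: [266, 266, 266, 266, 266, 266, 266, 266]
t=2: [270, 270, 270, 270, 270, 270, 270, 270]
t=3: [270, 270, 270, 270, 270, 270, 270, 270]

Answer: [270, 270, 270, 270, 270, 270, 270, 270]
Key observation: The state at step 2, [270, 270, 270, 270, 270, 270, 270, 270], reappears at step 3: the system is in a cycle of period 1 from step 2 on.  Therefore the state at step 1092 equals the state at step 2 + ((1092 - 2) mod 1) = 2, which is [270, 270, 270, 270, 270, 270, 270, 270].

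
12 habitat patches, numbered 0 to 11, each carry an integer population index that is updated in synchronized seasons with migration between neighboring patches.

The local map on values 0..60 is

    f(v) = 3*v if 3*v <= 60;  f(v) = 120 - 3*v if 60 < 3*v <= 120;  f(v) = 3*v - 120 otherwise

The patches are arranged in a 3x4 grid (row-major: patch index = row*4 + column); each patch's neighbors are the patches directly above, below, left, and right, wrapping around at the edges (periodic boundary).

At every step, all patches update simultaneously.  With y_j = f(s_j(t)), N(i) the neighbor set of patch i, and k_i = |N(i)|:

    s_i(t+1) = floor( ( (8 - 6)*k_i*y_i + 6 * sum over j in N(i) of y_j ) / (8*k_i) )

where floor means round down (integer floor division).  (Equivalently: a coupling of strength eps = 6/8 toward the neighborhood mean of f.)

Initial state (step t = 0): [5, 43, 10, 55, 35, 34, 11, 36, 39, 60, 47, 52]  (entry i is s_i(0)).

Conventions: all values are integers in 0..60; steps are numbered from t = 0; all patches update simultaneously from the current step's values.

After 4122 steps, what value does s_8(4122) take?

Simulating step by step:
t=0: [5, 43, 10, 55, 35, 34, 11, 36, 39, 60, 47, 52]
t=1: [17, 25, 27, 28, 12, 26, 23, 27, 24, 24, 35, 24]
t=2: [43, 45, 37, 42, 42, 44, 38, 41, 46, 40, 38, 37]
t=3: [10, 9, 8, 7, 9, 8, 7, 5, 9, 9, 6, 8]
t=4: [26, 26, 22, 22, 24, 25, 20, 21, 27, 24, 22, 21]
t=5: [44, 45, 52, 52, 46, 48, 54, 55, 46, 45, 54, 52]
t=6: [19, 20, 34, 33, 23, 22, 38, 36, 19, 22, 34, 35]
t=7: [49, 49, 24, 24, 46, 45, 20, 20, 47, 48, 21, 24]
t=8: [28, 28, 48, 46, 27, 27, 48, 47, 27, 28, 48, 46]
t=9: [33, 34, 25, 23, 35, 35, 26, 23, 33, 34, 25, 23]
t=10: [24, 23, 40, 44, 24, 21, 39, 42, 24, 23, 40, 44]
t=11: [41, 42, 12, 15, 41, 42, 12, 15, 41, 42, 12, 15]
t=12: [11, 11, 32, 35, 11, 11, 32, 35, 11, 11, 32, 35]
t=13: [29, 31, 24, 20, 29, 31, 24, 20, 29, 31, 24, 20]
t=14: [36, 32, 46, 52, 36, 32, 46, 52, 36, 32, 46, 52]
t=15: [18, 20, 22, 28, 18, 20, 22, 28, 18, 20, 22, 28]
t=16: [51, 57, 51, 42, 51, 57, 51, 42, 51, 57, 51, 42]
t=17: [31, 44, 31, 16, 31, 44, 31, 16, 31, 44, 31, 16]
t=18: [28, 17, 28, 40, 28, 17, 28, 40, 28, 17, 28, 40]
t=19: [32, 45, 32, 13, 32, 45, 32, 13, 32, 45, 32, 13]
t=20: [25, 18, 25, 33, 25, 18, 25, 33, 25, 18, 25, 33]
t=21: [42, 50, 42, 30, 42, 50, 42, 30, 42, 50, 42, 30]
t=22: [15, 21, 15, 21, 15, 21, 15, 21, 15, 21, 15, 21]
t=23: [49, 52, 49, 52, 49, 52, 49, 52, 49, 52, 49, 52]
t=24: [30, 32, 30, 32, 30, 32, 30, 32, 30, 32, 30, 32]
t=25: [27, 26, 27, 26, 27, 26, 27, 26, 27, 26, 27, 26]
t=26: [40, 40, 40, 40, 40, 40, 40, 40, 40, 40, 40, 40]
t=27: [0, 0, 0, 0, 0, 0, 0, 0, 0, 0, 0, 0]
t=28: [0, 0, 0, 0, 0, 0, 0, 0, 0, 0, 0, 0]

Answer: s_8(4122) = 0
Key observation: The state at step 27, [0, 0, 0, 0, 0, 0, 0, 0, 0, 0, 0, 0], reappears at step 28: the system is in a cycle of period 1 from step 27 on.  Therefore the state at step 4122 equals the state at step 27 + ((4122 - 27) mod 1) = 27, which is [0, 0, 0, 0, 0, 0, 0, 0, 0, 0, 0, 0].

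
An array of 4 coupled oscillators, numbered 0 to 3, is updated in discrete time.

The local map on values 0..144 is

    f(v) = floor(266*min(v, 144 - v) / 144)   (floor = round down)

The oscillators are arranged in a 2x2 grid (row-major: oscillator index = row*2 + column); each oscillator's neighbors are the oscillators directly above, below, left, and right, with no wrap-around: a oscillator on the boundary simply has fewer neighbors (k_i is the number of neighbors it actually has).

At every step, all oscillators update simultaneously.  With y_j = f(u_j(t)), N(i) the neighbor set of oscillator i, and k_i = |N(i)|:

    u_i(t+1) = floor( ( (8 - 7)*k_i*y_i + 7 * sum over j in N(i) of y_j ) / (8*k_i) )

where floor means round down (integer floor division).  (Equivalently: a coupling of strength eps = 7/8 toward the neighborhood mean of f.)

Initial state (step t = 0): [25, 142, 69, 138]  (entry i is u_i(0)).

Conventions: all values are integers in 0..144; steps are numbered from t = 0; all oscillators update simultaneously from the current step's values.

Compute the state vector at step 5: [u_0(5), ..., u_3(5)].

Answer: [69, 107, 107, 69]

Derivation:
t=0: [25, 142, 69, 138]
t=1: [62, 25, 40, 58]
t=2: [66, 102, 105, 65]
t=3: [80, 115, 114, 80]
t=4: [62, 109, 110, 62]
t=5: [69, 107, 107, 69]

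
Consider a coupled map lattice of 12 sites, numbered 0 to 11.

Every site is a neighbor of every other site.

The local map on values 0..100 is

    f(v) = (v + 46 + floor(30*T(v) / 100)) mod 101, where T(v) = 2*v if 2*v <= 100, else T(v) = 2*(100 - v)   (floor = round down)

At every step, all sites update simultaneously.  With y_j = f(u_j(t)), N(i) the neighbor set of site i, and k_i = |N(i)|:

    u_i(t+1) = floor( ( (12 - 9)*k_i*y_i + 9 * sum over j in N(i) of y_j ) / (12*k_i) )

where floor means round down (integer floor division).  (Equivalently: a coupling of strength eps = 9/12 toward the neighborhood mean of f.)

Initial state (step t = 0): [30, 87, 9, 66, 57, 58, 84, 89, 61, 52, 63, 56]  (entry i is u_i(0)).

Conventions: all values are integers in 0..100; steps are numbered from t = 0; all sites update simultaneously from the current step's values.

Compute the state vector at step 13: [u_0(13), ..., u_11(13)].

Simulating step by step:
t=0: [30, 87, 9, 66, 57, 58, 84, 89, 61, 52, 63, 56]
t=1: [49, 39, 42, 37, 36, 37, 38, 39, 37, 36, 37, 36]
t=2: [9, 6, 7, 5, 5, 5, 6, 6, 5, 5, 5, 5]
t=3: [55, 55, 55, 54, 54, 54, 55, 55, 54, 54, 54, 54]
t=4: [26, 26, 26, 26, 26, 26, 26, 26, 26, 26, 26, 26]
t=5: [87, 87, 87, 87, 87, 87, 87, 87, 87, 87, 87, 87]
t=6: [39, 39, 39, 39, 39, 39, 39, 39, 39, 39, 39, 39]
t=7: [7, 7, 7, 7, 7, 7, 7, 7, 7, 7, 7, 7]
t=8: [57, 57, 57, 57, 57, 57, 57, 57, 57, 57, 57, 57]
t=9: [27, 27, 27, 27, 27, 27, 27, 27, 27, 27, 27, 27]
t=10: [89, 89, 89, 89, 89, 89, 89, 89, 89, 89, 89, 89]
t=11: [40, 40, 40, 40, 40, 40, 40, 40, 40, 40, 40, 40]
t=12: [9, 9, 9, 9, 9, 9, 9, 9, 9, 9, 9, 9]
t=13: [60, 60, 60, 60, 60, 60, 60, 60, 60, 60, 60, 60]

Answer: [60, 60, 60, 60, 60, 60, 60, 60, 60, 60, 60, 60]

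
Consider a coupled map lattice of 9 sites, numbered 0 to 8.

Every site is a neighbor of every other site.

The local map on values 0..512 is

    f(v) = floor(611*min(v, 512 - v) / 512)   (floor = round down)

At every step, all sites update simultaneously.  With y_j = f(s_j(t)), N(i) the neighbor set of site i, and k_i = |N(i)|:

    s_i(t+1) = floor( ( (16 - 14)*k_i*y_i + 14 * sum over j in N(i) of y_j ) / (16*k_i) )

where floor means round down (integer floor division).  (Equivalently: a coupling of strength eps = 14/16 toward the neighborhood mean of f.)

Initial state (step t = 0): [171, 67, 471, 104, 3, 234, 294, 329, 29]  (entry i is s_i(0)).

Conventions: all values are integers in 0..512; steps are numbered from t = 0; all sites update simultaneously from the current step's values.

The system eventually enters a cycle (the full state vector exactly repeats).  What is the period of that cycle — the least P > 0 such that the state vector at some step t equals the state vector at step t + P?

Answer: 2
Key observation: The state at step 28, [300, 300, 300, 300, 300, 300, 300, 300, 300], reappears at step 30 — and no state repeats earlier — so the cycle the system enters has period 2.

Derivation:
t=0: [171, 67, 471, 104, 3, 234, 294, 329, 29]
t=1: [139, 137, 137, 138, 136, 140, 140, 140, 137]
t=2: [164, 164, 164, 164, 164, 164, 164, 164, 164]
t=3: [195, 195, 195, 195, 195, 195, 195, 195, 195]
t=4: [232, 232, 232, 232, 232, 232, 232, 232, 232]
t=5: [276, 276, 276, 276, 276, 276, 276, 276, 276]
t=6: [281, 281, 281, 281, 281, 281, 281, 281, 281]
t=7: [275, 275, 275, 275, 275, 275, 275, 275, 275]
t=8: [282, 282, 282, 282, 282, 282, 282, 282, 282]
t=9: [274, 274, 274, 274, 274, 274, 274, 274, 274]
t=10: [284, 284, 284, 284, 284, 284, 284, 284, 284]
t=11: [272, 272, 272, 272, 272, 272, 272, 272, 272]
t=12: [286, 286, 286, 286, 286, 286, 286, 286, 286]
t=13: [269, 269, 269, 269, 269, 269, 269, 269, 269]
t=14: [289, 289, 289, 289, 289, 289, 289, 289, 289]
t=15: [266, 266, 266, 266, 266, 266, 266, 266, 266]
t=16: [293, 293, 293, 293, 293, 293, 293, 293, 293]
t=17: [261, 261, 261, 261, 261, 261, 261, 261, 261]
t=18: [299, 299, 299, 299, 299, 299, 299, 299, 299]
t=19: [254, 254, 254, 254, 254, 254, 254, 254, 254]
t=20: [303, 303, 303, 303, 303, 303, 303, 303, 303]
t=21: [249, 249, 249, 249, 249, 249, 249, 249, 249]
t=22: [297, 297, 297, 297, 297, 297, 297, 297, 297]
t=23: [256, 256, 256, 256, 256, 256, 256, 256, 256]
t=24: [305, 305, 305, 305, 305, 305, 305, 305, 305]
t=25: [247, 247, 247, 247, 247, 247, 247, 247, 247]
t=26: [294, 294, 294, 294, 294, 294, 294, 294, 294]
t=27: [260, 260, 260, 260, 260, 260, 260, 260, 260]
t=28: [300, 300, 300, 300, 300, 300, 300, 300, 300]
t=29: [252, 252, 252, 252, 252, 252, 252, 252, 252]
t=30: [300, 300, 300, 300, 300, 300, 300, 300, 300]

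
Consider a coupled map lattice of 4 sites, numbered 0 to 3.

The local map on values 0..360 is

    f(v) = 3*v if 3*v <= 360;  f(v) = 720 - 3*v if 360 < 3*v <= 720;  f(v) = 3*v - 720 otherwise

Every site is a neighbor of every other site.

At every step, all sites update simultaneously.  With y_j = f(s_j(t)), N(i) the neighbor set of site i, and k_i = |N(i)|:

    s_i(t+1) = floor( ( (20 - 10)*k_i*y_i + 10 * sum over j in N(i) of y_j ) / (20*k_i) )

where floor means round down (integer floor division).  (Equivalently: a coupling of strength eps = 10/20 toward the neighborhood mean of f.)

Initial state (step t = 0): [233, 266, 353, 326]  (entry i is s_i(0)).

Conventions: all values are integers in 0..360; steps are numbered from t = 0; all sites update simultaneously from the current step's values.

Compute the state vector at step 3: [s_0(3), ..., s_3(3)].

Answer: [102, 103, 190, 163]

Derivation:
t=0: [233, 266, 353, 326]
t=1: [123, 142, 229, 202]
t=2: [249, 230, 143, 170]
t=3: [102, 103, 190, 163]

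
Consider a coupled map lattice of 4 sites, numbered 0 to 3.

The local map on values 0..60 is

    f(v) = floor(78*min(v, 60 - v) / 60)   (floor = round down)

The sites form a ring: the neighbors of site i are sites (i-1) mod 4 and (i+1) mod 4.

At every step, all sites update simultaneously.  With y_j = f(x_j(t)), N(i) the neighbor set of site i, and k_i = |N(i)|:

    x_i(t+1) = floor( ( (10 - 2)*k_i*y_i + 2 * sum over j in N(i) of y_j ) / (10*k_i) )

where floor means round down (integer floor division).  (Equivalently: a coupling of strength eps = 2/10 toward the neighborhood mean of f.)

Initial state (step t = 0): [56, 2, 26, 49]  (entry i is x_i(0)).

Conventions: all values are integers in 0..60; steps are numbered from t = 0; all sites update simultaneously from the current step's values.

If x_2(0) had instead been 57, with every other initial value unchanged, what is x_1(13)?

Answer: x_1(13) = 30
Key observation: This trace re-runs the system from the modified initial state.

Derivation:
t=0: [56, 2, 57, 49]
t=1: [5, 2, 4, 12]
t=2: [6, 2, 5, 13]
t=3: [7, 2, 6, 14]
t=4: [9, 3, 7, 16]
t=5: [11, 4, 9, 18]
t=6: [14, 6, 11, 20]
t=7: [17, 8, 14, 24]
t=8: [21, 12, 18, 28]
t=9: [26, 17, 23, 33]
t=10: [32, 23, 28, 34]
t=11: [35, 30, 35, 33]
t=12: [33, 37, 33, 34]
t=13: [34, 30, 34, 33]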